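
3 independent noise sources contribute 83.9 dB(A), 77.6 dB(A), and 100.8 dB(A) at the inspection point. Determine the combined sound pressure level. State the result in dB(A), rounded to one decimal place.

Incoherent sources combine by intensity addition: L_total = 10·log₁₀(Σ 10^(L_i/10)).
Σ 10^(L/10) = 10^(83.9/10) + 10^(77.6/10) + 10^(100.8/10) = 1.233e+10.
L_total = 10·log₁₀(1.233e+10) = 100.91 dB(A).

100.9 dB(A)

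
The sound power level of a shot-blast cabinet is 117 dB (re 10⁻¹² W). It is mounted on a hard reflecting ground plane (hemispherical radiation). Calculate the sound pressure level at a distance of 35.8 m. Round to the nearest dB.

The power spreads over a hemisphere of area 2π·r², so L_p = L_w − 10·log₁₀(2π·r²).
2π·r² = 8053 m², 10·log₁₀ of that is 39.059 dB.
L_p = 117 − 39.059 = 77.94 dB.

78 dB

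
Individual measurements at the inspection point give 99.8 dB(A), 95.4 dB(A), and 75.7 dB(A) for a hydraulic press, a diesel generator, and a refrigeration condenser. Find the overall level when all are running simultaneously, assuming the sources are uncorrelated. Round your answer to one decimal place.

Incoherent sources combine by intensity addition: L_total = 10·log₁₀(Σ 10^(L_i/10)).
Σ 10^(L/10) = 10^(99.8/10) + 10^(95.4/10) + 10^(75.7/10) = 1.305e+10.
L_total = 10·log₁₀(1.305e+10) = 101.16 dB(A).

101.2 dB(A)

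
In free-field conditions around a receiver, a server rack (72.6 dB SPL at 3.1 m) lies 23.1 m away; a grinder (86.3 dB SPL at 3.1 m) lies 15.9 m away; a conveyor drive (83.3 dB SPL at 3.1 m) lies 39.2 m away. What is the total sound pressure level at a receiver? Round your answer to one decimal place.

72.5 dB SPL

First find each source's level at the receiver (point-source: −20·log₁₀(r/r_ref)), then combine on an intensity basis.
server rack: 72.6 − 20·log₁₀(23.1/3.1) = 72.6 − 17.45 = 55.15 dB SPL.
grinder: 86.3 − 20·log₁₀(15.9/3.1) = 86.3 − 14.20 = 72.10 dB SPL.
conveyor drive: 83.3 − 20·log₁₀(39.2/3.1) = 83.3 − 22.04 = 61.26 dB SPL.
Σ 10^(L/10) = 1.788e+07 → L_total = 10·log₁₀(1.788e+07) = 72.52 dB SPL.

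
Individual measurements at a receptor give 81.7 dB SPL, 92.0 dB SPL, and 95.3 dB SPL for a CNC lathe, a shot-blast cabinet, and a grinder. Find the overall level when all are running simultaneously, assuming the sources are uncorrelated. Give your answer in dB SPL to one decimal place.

For uncorrelated sources the intensities add, so convert each level to linear form, sum, and take 10·log₁₀ of the total.
Σ 10^(L/10) = 10^(81.7/10) + 10^(92.0/10) + 10^(95.3/10) = 5.121e+09.
L_total = 10·log₁₀(5.121e+09) = 97.09 dB SPL.

97.1 dB SPL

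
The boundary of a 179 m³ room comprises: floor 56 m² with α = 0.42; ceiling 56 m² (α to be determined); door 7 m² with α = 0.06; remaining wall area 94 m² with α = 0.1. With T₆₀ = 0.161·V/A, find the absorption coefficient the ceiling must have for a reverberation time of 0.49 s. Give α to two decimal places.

A = 0.161·V/T₆₀ = 0.161·179/0.49 = 58.81 m² sabins.
Absorption from the other surfaces = 56·0.42 + 7·0.06 + 94·0.1 = 33.34 m², so the ceiling must supply 25.47 m² over 56 m².
α = 25.47/56 = 0.455.

0.45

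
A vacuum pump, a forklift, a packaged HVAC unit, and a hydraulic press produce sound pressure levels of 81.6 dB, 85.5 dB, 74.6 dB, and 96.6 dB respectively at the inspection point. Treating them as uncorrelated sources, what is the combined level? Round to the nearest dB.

For uncorrelated sources the intensities add, so convert each level to linear form, sum, and take 10·log₁₀ of the total.
Σ 10^(L/10) = 10^(81.6/10) + 10^(85.5/10) + 10^(74.6/10) + 10^(96.6/10) = 5.099e+09.
L_total = 10·log₁₀(5.099e+09) = 97.07 dB.

97 dB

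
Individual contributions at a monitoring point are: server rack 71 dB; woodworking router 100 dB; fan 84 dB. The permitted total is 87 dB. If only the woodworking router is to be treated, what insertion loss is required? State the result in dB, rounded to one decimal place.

The untreated sources together contribute 10^(71/10) + 10^(84/10) = 2.638e+08, i.e. 84.21 dB.
The limit corresponds to 10^(87/10) = 5.012e+08; subtracting the fixed part leaves 2.374e+08 for the woodworking router, i.e. 83.75 dB.
So the woodworking router must be reduced from 100 to 83.75 dB: IL = 16.25 dB.

16.2 dB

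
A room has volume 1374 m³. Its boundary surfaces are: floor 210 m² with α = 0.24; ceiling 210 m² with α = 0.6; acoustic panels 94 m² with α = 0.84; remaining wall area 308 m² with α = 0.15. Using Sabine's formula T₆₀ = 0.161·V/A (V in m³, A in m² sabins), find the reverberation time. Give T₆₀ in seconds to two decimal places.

Total absorption A = 210·0.24 + 210·0.6 + 94·0.84 + 308·0.15 = 301.56 m² sabins.
T₆₀ = 0.161·V/A = 0.161·1374/301.56 = 0.734 s.

0.73 s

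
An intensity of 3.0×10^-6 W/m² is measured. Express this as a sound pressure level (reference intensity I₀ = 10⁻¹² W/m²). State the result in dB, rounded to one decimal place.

I/I₀ = 3.0×10^-6/10⁻¹² = 3.0×10^6, and L = 10·log₁₀(I/I₀).
L = 10·(0.4771 + 6) = 64.77 dB.

64.8 dB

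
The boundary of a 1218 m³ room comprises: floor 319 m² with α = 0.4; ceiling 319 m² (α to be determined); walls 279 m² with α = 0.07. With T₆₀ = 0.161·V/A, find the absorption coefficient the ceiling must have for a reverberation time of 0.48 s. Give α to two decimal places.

0.82

Required total absorption A = 0.161·1218/0.48 = 408.54 m².
Absorption from the other surfaces = 319·0.4 + 279·0.07 = 147.13 m², so the ceiling must supply 261.41 m² over 319 m².
α = 261.41/319 = 0.819.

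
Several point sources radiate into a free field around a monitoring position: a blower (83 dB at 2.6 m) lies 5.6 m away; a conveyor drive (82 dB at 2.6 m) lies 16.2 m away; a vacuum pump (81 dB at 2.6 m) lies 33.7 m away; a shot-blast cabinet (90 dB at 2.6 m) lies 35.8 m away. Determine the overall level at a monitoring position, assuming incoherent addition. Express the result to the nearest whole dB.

77 dB

First find each source's level at the receiver (point-source: −20·log₁₀(r/r_ref)), then combine on an intensity basis.
blower: 83 − 20·log₁₀(5.6/2.6) = 83 − 6.66 = 76.34 dB.
conveyor drive: 82 − 20·log₁₀(16.2/2.6) = 82 − 15.89 = 66.11 dB.
vacuum pump: 81 − 20·log₁₀(33.7/2.6) = 81 − 22.25 = 58.75 dB.
shot-blast cabinet: 90 − 20·log₁₀(35.8/2.6) = 90 − 22.78 = 67.22 dB.
Σ 10^(L/10) = 5.312e+07 → L_total = 10·log₁₀(5.312e+07) = 77.25 dB.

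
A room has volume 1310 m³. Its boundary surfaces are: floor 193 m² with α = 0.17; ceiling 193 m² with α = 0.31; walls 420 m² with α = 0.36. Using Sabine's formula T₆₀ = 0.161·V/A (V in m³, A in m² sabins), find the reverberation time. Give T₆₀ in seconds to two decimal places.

A = Σ Sᵢαᵢ = 193·0.17 + 193·0.31 + 420·0.36 = 243.84 m².
T₆₀ = 0.161·V/A = 0.161·1310/243.84 = 0.865 s.

0.86 s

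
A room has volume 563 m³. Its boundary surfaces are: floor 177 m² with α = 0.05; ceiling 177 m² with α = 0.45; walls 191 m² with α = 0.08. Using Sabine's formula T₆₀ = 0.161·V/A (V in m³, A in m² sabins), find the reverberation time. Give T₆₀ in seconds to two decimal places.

Summing Sᵢαᵢ: 177·0.05 + 177·0.45 + 191·0.08 = 103.78 m².
T₆₀ = 0.161 × 563 / 103.78 = 0.873 s.

0.87 s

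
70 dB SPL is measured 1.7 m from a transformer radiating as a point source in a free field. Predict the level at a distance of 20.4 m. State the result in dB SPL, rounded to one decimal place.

48.4 dB SPL

Spherical spreading from a point source gives a 20·log₁₀(r₂/r₁) drop.
L₂ = 70 − 20·log₁₀(20.4/1.7) = 70 − 21.584 = 48.42 dB SPL.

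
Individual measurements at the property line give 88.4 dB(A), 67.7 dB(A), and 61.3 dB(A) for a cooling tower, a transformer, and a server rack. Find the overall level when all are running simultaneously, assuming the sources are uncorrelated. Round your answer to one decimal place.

Incoherent sources combine by intensity addition: L_total = 10·log₁₀(Σ 10^(L_i/10)).
Σ 10^(L/10) = 10^(88.4/10) + 10^(67.7/10) + 10^(61.3/10) = 6.991e+08.
L_total = 10·log₁₀(6.991e+08) = 88.45 dB(A).

88.4 dB(A)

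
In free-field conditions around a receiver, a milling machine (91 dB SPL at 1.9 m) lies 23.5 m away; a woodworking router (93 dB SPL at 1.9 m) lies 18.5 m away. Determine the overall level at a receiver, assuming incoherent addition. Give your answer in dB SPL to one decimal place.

Apply inverse-square spreading to bring every level to the receiver, then sum 10^(L/10).
milling machine: 91 − 20·log₁₀(23.5/1.9) = 91 − 21.85 = 69.15 dB SPL.
woodworking router: 93 − 20·log₁₀(18.5/1.9) = 93 − 19.77 = 73.23 dB SPL.
Σ 10^(L/10) = 2.928e+07 → L_total = 10·log₁₀(2.928e+07) = 74.66 dB SPL.

74.7 dB SPL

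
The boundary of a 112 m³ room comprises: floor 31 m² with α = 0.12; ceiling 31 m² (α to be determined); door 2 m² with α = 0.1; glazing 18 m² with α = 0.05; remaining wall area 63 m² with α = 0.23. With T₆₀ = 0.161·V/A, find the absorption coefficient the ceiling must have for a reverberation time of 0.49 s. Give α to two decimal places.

Required total absorption A = 0.161·112/0.49 = 36.80 m².
Absorption from the other surfaces = 31·0.12 + 2·0.1 + 18·0.05 + 63·0.23 = 19.31 m², so the ceiling must supply 17.49 m² over 31 m².
α = 17.49/31 = 0.564.

0.56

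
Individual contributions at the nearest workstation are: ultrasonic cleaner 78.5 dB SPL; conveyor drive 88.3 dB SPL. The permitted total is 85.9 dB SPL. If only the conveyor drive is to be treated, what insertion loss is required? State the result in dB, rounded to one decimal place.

3.3 dB

Everything except the conveyor drive sums to 10^(78.5/10) = 7.079e+07 in linear terms, 78.50 dB SPL.
The limit corresponds to 10^(85.9/10) = 3.890e+08; subtracting the fixed part leaves 3.183e+08 for the conveyor drive, i.e. 85.03 dB SPL.
So the conveyor drive must be reduced from 88.3 to 85.03 dB SPL: IL = 3.27 dB.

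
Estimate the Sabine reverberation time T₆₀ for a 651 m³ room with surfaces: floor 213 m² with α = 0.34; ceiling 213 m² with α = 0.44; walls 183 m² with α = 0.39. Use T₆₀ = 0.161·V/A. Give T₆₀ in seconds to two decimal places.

0.44 s

Total absorption A = 213·0.34 + 213·0.44 + 183·0.39 = 237.51 m² sabins.
T₆₀ = 0.161 × 651 / 237.51 = 0.441 s.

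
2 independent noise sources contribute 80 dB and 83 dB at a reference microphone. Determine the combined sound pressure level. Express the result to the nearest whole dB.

For uncorrelated sources the intensities add, so convert each level to linear form, sum, and take 10·log₁₀ of the total.
Σ 10^(L/10) = 10^(80/10) + 10^(83/10) = 2.995e+08.
L_total = 10·log₁₀(2.995e+08) = 84.76 dB.

85 dB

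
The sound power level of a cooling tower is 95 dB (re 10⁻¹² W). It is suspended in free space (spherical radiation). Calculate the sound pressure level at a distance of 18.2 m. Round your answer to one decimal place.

58.8 dB

L_p = L_w − 10·log₁₀(4π·r²) with r = 18.2 m.
4π·r² = 4162 m², 10·log₁₀ of that is 36.194 dB.
L_p = 95 − 36.194 = 58.81 dB.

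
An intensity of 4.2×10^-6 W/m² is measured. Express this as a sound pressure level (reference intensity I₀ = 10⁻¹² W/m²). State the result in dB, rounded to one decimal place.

66.2 dB

Dividing by I₀ shifts the exponent by 12: I/I₀ = 4.2×10^6.
L = 10·(0.6232 + 6) = 66.23 dB.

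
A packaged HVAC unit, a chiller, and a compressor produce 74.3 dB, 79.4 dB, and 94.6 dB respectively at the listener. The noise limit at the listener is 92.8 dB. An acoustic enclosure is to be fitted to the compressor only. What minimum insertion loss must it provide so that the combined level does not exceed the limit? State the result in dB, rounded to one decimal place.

2.1 dB

The untreated sources together contribute 10^(74.3/10) + 10^(79.4/10) = 1.140e+08, i.e. 80.57 dB.
The limit corresponds to 10^(92.8/10) = 1.905e+09; subtracting the fixed part leaves 1.791e+09 for the compressor, i.e. 92.53 dB.
Required insertion loss = 94.6 − 92.53 = 2.07 dB.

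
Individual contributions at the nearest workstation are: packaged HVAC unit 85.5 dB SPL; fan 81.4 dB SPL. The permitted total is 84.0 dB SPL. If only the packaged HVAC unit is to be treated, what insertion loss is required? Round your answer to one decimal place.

5.0 dB

Everything except the packaged HVAC unit sums to 10^(81.4/10) = 1.380e+08 in linear terms, 81.40 dB SPL.
The limit corresponds to 10^(84.0/10) = 2.512e+08; subtracting the fixed part leaves 1.132e+08 for the packaged HVAC unit, i.e. 80.54 dB SPL.
Required insertion loss = 85.5 − 80.54 = 4.96 dB.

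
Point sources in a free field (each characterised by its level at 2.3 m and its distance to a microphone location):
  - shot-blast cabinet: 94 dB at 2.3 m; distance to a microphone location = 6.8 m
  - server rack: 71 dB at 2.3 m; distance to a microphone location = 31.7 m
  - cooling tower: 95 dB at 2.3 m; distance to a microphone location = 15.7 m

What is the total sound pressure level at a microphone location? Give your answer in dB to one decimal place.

Apply inverse-square spreading to bring every level to the receiver, then sum 10^(L/10).
shot-blast cabinet: 94 − 20·log₁₀(6.8/2.3) = 94 − 9.42 = 84.58 dB.
server rack: 71 − 20·log₁₀(31.7/2.3) = 71 − 22.79 = 48.21 dB.
cooling tower: 95 − 20·log₁₀(15.7/2.3) = 95 − 16.68 = 78.32 dB.
Σ 10^(L/10) = 3.553e+08 → L_total = 10·log₁₀(3.553e+08) = 85.51 dB.

85.5 dB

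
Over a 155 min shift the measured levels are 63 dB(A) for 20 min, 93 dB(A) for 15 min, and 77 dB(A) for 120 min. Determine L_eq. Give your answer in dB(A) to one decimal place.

Weight each interval's intensity by its duration and average over T = 155 min:
Σ tᵢ·10^(Lᵢ/10) = 20·10^(63/10) + 15·10^(93/10) + 120·10^(77/10) = 3.598e+10.
L_eq = 10·log₁₀(3.598e+10/155) = 83.66 dB(A).

83.7 dB(A)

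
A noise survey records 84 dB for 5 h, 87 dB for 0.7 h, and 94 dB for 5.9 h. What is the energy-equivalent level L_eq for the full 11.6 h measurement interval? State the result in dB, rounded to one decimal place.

The energy average is taken in the linear domain: L_eq = 10·log₁₀[(Σ tᵢ·10^(Lᵢ/10))/T], T = 11.6 h.
Σ tᵢ·10^(Lᵢ/10) = 5·10^(84/10) + 0.7·10^(87/10) + 5.9·10^(94/10) = 1.643e+10.
L_eq = 10·log₁₀(1.643e+10/11.6) = 91.51 dB.

91.5 dB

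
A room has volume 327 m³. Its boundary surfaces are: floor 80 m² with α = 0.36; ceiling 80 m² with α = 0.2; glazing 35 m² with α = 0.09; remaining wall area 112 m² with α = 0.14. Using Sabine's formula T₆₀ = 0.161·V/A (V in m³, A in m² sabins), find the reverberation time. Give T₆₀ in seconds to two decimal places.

Summing Sᵢαᵢ: 80·0.36 + 80·0.2 + 35·0.09 + 112·0.14 = 63.63 m².
T₆₀ = 0.161·V/A = 0.161·327/63.63 = 0.827 s.

0.83 s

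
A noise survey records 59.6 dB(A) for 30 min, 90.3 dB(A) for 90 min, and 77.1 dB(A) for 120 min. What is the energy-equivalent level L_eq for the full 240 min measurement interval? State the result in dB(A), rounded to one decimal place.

The energy average is taken in the linear domain: L_eq = 10·log₁₀[(Σ tᵢ·10^(Lᵢ/10))/T], T = 240 min.
Σ tᵢ·10^(Lᵢ/10) = 30·10^(59.6/10) + 90·10^(90.3/10) + 120·10^(77.1/10) = 1.026e+11.
L_eq = 10·log₁₀(1.026e+11/240) = 86.31 dB(A).

86.3 dB(A)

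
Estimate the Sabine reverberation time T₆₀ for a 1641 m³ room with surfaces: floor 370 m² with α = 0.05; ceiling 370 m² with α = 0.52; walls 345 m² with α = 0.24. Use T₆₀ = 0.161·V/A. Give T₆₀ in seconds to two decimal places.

A = Σ Sᵢαᵢ = 370·0.05 + 370·0.52 + 345·0.24 = 293.70 m².
T₆₀ = 0.161·V/A = 0.161·1641/293.70 = 0.900 s.

0.90 s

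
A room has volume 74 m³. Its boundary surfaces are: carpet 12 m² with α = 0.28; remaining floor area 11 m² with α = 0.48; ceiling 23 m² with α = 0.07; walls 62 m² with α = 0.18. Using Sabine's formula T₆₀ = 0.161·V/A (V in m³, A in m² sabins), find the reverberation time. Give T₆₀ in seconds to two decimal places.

0.56 s

Total absorption A = 12·0.28 + 11·0.48 + 23·0.07 + 62·0.18 = 21.41 m² sabins.
T₆₀ = 0.161·V/A = 0.161·74/21.41 = 0.556 s.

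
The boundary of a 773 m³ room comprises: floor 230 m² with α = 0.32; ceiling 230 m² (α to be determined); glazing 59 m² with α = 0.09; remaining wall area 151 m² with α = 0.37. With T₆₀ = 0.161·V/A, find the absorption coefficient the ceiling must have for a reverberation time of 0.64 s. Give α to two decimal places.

Required total absorption A = 0.161·773/0.64 = 194.46 m².
Absorption from the other surfaces = 230·0.32 + 59·0.09 + 151·0.37 = 134.78 m², so the ceiling must supply 59.68 m² over 230 m².
α = 59.68/230 = 0.259.

0.26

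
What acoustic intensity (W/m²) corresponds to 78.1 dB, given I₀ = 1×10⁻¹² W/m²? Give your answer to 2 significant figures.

I = I₀·10^(L/10) = 10⁻¹² × 10^(78.1/10) = 10^(-4.190).

6.5e-05 W/m²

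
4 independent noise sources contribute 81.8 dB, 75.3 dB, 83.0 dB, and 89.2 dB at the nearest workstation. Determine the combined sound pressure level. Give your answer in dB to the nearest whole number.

Incoherent sources combine by intensity addition: L_total = 10·log₁₀(Σ 10^(L_i/10)).
Σ 10^(L/10) = 10^(81.8/10) + 10^(75.3/10) + 10^(83.0/10) + 10^(89.2/10) = 1.217e+09.
L_total = 10·log₁₀(1.217e+09) = 90.85 dB.

91 dB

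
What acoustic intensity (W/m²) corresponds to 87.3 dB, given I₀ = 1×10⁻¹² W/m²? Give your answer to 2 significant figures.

I = I₀·10^(L/10) = 10⁻¹² × 10^(87.3/10) = 10^(-3.270).

0.00054 W/m²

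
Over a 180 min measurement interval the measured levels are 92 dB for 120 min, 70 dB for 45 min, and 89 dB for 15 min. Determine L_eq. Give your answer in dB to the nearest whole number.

91 dB

The energy average is taken in the linear domain: L_eq = 10·log₁₀[(Σ tᵢ·10^(Lᵢ/10))/T], T = 180 min.
Σ tᵢ·10^(Lᵢ/10) = 120·10^(92/10) + 45·10^(70/10) + 15·10^(89/10) = 2.026e+11.
L_eq = 10·log₁₀(2.026e+11/180) = 90.51 dB.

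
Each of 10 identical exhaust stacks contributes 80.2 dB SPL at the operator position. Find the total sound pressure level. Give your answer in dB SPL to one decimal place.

90.2 dB SPL

N identical incoherent sources raise the level by 10·log₁₀ N.
L_total = 80.2 + 10·log₁₀(10) = 80.2 + 10.000 = 90.20 dB SPL.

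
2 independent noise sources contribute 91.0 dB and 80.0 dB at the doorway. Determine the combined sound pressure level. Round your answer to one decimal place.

91.3 dB

For uncorrelated sources the intensities add, so convert each level to linear form, sum, and take 10·log₁₀ of the total.
Σ 10^(L/10) = 10^(91.0/10) + 10^(80.0/10) = 1.359e+09.
L_total = 10·log₁₀(1.359e+09) = 91.33 dB.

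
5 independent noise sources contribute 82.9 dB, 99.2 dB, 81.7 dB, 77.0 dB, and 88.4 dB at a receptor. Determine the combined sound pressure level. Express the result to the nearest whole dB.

For uncorrelated sources the intensities add, so convert each level to linear form, sum, and take 10·log₁₀ of the total.
Σ 10^(L/10) = 10^(82.9/10) + 10^(99.2/10) + 10^(81.7/10) + 10^(77.0/10) + 10^(88.4/10) = 9.402e+09.
L_total = 10·log₁₀(9.402e+09) = 99.73 dB.

100 dB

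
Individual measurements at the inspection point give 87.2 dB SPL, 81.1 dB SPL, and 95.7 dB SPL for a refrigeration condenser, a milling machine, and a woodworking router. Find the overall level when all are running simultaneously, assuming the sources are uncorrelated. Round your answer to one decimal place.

For uncorrelated sources the intensities add, so convert each level to linear form, sum, and take 10·log₁₀ of the total.
Σ 10^(L/10) = 10^(87.2/10) + 10^(81.1/10) + 10^(95.7/10) = 4.369e+09.
L_total = 10·log₁₀(4.369e+09) = 96.40 dB SPL.

96.4 dB SPL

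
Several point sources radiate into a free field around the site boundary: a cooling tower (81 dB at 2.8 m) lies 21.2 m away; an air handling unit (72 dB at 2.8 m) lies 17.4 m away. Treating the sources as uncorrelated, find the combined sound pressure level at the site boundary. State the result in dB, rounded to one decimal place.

Apply inverse-square spreading to bring every level to the receiver, then sum 10^(L/10).
cooling tower: 81 − 20·log₁₀(21.2/2.8) = 81 − 17.58 = 63.42 dB.
air handling unit: 72 − 20·log₁₀(17.4/2.8) = 72 − 15.87 = 56.13 dB.
Σ 10^(L/10) = 2.606e+06 → L_total = 10·log₁₀(2.606e+06) = 64.16 dB.

64.2 dB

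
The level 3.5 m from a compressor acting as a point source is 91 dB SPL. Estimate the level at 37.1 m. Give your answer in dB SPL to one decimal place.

70.5 dB SPL

For a point source, L₂ = L₁ − 20·log₁₀(r₂/r₁).
L₂ = 91 − 20·log₁₀(37.1/3.5) = 91 − 20.506 = 70.49 dB SPL.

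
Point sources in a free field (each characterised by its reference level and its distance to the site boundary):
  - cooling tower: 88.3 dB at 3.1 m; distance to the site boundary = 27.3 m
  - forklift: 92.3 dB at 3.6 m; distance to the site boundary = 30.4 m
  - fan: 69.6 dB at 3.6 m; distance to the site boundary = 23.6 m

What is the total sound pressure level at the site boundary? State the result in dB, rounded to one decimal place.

First find each source's level at the receiver (point-source: −20·log₁₀(r/r_ref)), then combine on an intensity basis.
cooling tower: 88.3 − 20·log₁₀(27.3/3.1) = 88.3 − 18.90 = 69.40 dB.
forklift: 92.3 − 20·log₁₀(30.4/3.6) = 92.3 − 18.53 = 73.77 dB.
fan: 69.6 − 20·log₁₀(23.6/3.6) = 69.6 − 16.33 = 53.27 dB.
Σ 10^(L/10) = 3.275e+07 → L_total = 10·log₁₀(3.275e+07) = 75.15 dB.

75.2 dB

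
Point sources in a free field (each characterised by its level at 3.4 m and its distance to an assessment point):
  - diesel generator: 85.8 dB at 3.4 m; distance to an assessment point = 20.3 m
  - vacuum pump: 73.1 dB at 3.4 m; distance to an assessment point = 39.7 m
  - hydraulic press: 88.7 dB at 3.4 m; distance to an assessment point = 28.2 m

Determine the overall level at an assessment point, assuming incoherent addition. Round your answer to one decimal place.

Propagate each source to the receiver with L = L_ref − 20·log₁₀(r/r_ref), then add intensities.
diesel generator: 85.8 − 20·log₁₀(20.3/3.4) = 85.8 − 15.52 = 70.28 dB.
vacuum pump: 73.1 − 20·log₁₀(39.7/3.4) = 73.1 − 21.35 = 51.75 dB.
hydraulic press: 88.7 − 20·log₁₀(28.2/3.4) = 88.7 − 18.38 = 70.32 dB.
Σ 10^(L/10) = 2.159e+07 → L_total = 10·log₁₀(2.159e+07) = 73.34 dB.

73.3 dB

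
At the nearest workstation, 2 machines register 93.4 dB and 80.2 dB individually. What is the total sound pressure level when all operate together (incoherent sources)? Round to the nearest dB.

Incoherent sources combine by intensity addition: L_total = 10·log₁₀(Σ 10^(L_i/10)).
Σ 10^(L/10) = 10^(93.4/10) + 10^(80.2/10) = 2.292e+09.
L_total = 10·log₁₀(2.292e+09) = 93.60 dB.

94 dB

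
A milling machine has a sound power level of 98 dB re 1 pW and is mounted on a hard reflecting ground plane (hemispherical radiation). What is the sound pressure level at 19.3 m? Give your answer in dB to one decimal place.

The power spreads over a hemisphere of area 2π·r², so L_p = L_w − 10·log₁₀(2π·r²).
2π·r² = 2340 m², 10·log₁₀ of that is 33.693 dB.
L_p = 98 − 33.693 = 64.31 dB.

64.3 dB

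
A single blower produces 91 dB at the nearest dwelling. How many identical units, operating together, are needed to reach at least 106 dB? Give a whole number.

Need L₁ + 10·log₁₀ N ≥ 106, i.e. log₁₀ N ≥ 1.50.
N ≥ 10^(15.0/10) = 31.623, so N = 32.

32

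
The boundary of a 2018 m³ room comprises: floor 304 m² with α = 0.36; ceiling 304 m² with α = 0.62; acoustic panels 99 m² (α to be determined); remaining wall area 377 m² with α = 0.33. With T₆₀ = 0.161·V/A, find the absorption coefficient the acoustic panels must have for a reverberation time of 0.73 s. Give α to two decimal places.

0.23

Required total absorption A = 0.161·2018/0.73 = 445.07 m².
Absorption from the other surfaces = 304·0.36 + 304·0.62 + 377·0.33 = 422.33 m², so the acoustic panels must supply 22.74 m² over 99 m².
α = 22.74/99 = 0.230.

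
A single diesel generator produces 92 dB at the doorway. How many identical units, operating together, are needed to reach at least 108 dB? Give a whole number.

The shortfall is 108 − 92 = 16.0 dB, and N units add 10·log₁₀ N, so need 10·log₁₀ N ≥ 16.0.
N ≥ 10^(16.0/10) = 39.811, so N = 40.

40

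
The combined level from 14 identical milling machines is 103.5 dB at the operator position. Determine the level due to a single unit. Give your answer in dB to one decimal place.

92.0 dB

For N identical incoherent sources L_total = L₁ + 10·log₁₀ N, so L₁ = 103.5 − 10·log₁₀(14) = 103.5 − 11.461.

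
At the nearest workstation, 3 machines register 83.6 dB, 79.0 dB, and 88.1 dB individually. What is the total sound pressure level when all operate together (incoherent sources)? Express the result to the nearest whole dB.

90 dB

For uncorrelated sources the intensities add, so convert each level to linear form, sum, and take 10·log₁₀ of the total.
Σ 10^(L/10) = 10^(83.6/10) + 10^(79.0/10) + 10^(88.1/10) = 9.542e+08.
L_total = 10·log₁₀(9.542e+08) = 89.80 dB.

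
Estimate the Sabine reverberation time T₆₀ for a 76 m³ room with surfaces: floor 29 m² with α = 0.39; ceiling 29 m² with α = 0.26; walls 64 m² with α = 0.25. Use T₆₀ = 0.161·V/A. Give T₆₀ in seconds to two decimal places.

A = Σ Sᵢαᵢ = 29·0.39 + 29·0.26 + 64·0.25 = 34.85 m².
T₆₀ = 0.161·V/A = 0.161·76/34.85 = 0.351 s.

0.35 s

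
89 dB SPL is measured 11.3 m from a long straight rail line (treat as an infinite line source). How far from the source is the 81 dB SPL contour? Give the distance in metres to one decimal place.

71.3 m

Line-source spreading drops the level by 10·log₁₀(r₂/r₁); inverting, r₂/r₁ = 10^(ΔL/10).
r₂ = 11.3·10^((89−81)/10) = 11.3·10^(8.0/10) = 71.30 m.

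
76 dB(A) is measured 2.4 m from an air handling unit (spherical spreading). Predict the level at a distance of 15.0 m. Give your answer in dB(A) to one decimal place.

60.1 dB(A)

Point-source attenuation: ΔL = 20·log₁₀(r₂/r₁) = 20·log₁₀(15.0/2.4) = 15.918 dB.
L₂ = 76 − 20·log₁₀(15.0/2.4) = 76 − 15.918 = 60.08 dB(A).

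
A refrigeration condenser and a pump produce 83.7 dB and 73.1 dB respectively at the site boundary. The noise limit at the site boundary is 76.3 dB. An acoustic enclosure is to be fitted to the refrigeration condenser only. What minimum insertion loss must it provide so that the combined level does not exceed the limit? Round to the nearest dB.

10 dB

The untreated sources together contribute 10^(73.1/10) = 2.042e+07, i.e. 73.10 dB.
The limit corresponds to 10^(76.3/10) = 4.266e+07; subtracting the fixed part leaves 2.224e+07 for the refrigeration condenser, i.e. 73.47 dB.
Required insertion loss = 83.7 − 73.47 = 10.23 dB.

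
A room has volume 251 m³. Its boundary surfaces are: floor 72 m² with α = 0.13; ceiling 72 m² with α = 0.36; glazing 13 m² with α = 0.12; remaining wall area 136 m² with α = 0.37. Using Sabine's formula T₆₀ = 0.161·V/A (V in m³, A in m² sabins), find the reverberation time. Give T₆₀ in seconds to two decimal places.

0.46 s

Summing Sᵢαᵢ: 72·0.13 + 72·0.36 + 13·0.12 + 136·0.37 = 87.16 m².
T₆₀ = 0.161·V/A = 0.161·251/87.16 = 0.464 s.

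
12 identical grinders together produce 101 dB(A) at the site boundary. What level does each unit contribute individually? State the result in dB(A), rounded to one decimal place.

90.2 dB(A)

For N identical incoherent sources L_total = L₁ + 10·log₁₀ N, so L₁ = 101 − 10·log₁₀(12) = 101 − 10.792.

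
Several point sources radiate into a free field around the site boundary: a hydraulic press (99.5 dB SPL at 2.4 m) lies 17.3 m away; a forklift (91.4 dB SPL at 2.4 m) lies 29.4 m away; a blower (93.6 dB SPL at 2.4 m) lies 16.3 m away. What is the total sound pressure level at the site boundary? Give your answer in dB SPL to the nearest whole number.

84 dB SPL

Propagate each source to the receiver with L = L_ref − 20·log₁₀(r/r_ref), then add intensities.
hydraulic press: 99.5 − 20·log₁₀(17.3/2.4) = 99.5 − 17.16 = 82.34 dB SPL.
forklift: 91.4 − 20·log₁₀(29.4/2.4) = 91.4 − 21.76 = 69.64 dB SPL.
blower: 93.6 − 20·log₁₀(16.3/2.4) = 93.6 − 16.64 = 76.96 dB SPL.
Σ 10^(L/10) = 2.304e+08 → L_total = 10·log₁₀(2.304e+08) = 83.62 dB SPL.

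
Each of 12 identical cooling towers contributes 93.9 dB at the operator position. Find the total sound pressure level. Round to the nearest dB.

L_total = L₁ + 10·log₁₀ N for N identical incoherent sources.
L_total = 93.9 + 10·log₁₀(12) = 93.9 + 10.792 = 104.69 dB.

105 dB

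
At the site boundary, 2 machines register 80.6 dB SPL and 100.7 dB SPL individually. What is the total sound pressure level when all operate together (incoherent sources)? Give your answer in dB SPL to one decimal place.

100.7 dB SPL

For uncorrelated sources the intensities add, so convert each level to linear form, sum, and take 10·log₁₀ of the total.
Σ 10^(L/10) = 10^(80.6/10) + 10^(100.7/10) = 1.186e+10.
L_total = 10·log₁₀(1.186e+10) = 100.74 dB SPL.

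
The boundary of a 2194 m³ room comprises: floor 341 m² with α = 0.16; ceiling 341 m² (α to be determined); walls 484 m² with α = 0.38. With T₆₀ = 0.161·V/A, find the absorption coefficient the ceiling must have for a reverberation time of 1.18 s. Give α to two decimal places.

Required total absorption A = 0.161·2194/1.18 = 299.35 m².
Absorption from the other surfaces = 341·0.16 + 484·0.38 = 238.48 m², so the ceiling must supply 60.87 m² over 341 m².
α = 60.87/341 = 0.179.

0.18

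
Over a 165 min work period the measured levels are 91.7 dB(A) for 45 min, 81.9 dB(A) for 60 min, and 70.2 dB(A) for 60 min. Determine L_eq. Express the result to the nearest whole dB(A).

87 dB(A)

The energy average is taken in the linear domain: L_eq = 10·log₁₀[(Σ tᵢ·10^(Lᵢ/10))/T], T = 165 min.
Σ tᵢ·10^(Lᵢ/10) = 45·10^(91.7/10) + 60·10^(81.9/10) + 60·10^(70.2/10) = 7.648e+10.
L_eq = 10·log₁₀(7.648e+10/165) = 86.66 dB(A).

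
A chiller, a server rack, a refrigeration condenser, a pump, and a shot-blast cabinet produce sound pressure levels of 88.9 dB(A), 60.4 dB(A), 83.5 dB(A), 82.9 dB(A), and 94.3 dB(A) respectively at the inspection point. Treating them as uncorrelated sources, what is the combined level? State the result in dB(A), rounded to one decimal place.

Incoherent sources combine by intensity addition: L_total = 10·log₁₀(Σ 10^(L_i/10)).
Σ 10^(L/10) = 10^(88.9/10) + 10^(60.4/10) + 10^(83.5/10) + 10^(82.9/10) + 10^(94.3/10) = 3.888e+09.
L_total = 10·log₁₀(3.888e+09) = 95.90 dB(A).

95.9 dB(A)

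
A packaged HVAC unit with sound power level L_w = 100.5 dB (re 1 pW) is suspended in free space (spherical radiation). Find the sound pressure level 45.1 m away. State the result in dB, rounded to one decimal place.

56.4 dB

Free-field spherical radiation: L_p = L_w − 10·log₁₀(4π·r²), r = 45.1 m.
4π·r² = 2.556e+04 m², 10·log₁₀ of that is 44.076 dB.
L_p = 100.5 − 44.076 = 56.42 dB.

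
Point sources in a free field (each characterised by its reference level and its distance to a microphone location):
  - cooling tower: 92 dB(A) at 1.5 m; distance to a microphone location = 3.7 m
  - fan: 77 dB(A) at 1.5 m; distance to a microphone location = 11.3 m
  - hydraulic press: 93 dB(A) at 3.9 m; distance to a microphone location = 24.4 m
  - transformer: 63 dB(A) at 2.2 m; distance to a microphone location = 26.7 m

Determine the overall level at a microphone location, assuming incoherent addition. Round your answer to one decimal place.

Apply inverse-square spreading to bring every level to the receiver, then sum 10^(L/10).
cooling tower: 92 − 20·log₁₀(3.7/1.5) = 92 − 7.84 = 84.16 dB(A).
fan: 77 − 20·log₁₀(11.3/1.5) = 77 − 17.54 = 59.46 dB(A).
hydraulic press: 93 − 20·log₁₀(24.4/3.9) = 93 − 15.93 = 77.07 dB(A).
transformer: 63 − 20·log₁₀(26.7/2.2) = 63 − 21.68 = 41.32 dB(A).
Σ 10^(L/10) = 3.124e+08 → L_total = 10·log₁₀(3.124e+08) = 84.95 dB(A).

84.9 dB(A)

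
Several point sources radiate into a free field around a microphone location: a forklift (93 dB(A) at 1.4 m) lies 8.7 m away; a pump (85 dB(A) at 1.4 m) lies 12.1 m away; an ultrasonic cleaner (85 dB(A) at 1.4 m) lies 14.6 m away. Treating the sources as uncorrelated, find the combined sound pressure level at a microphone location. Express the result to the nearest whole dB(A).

First find each source's level at the receiver (point-source: −20·log₁₀(r/r_ref)), then combine on an intensity basis.
forklift: 93 − 20·log₁₀(8.7/1.4) = 93 − 15.87 = 77.13 dB(A).
pump: 85 − 20·log₁₀(12.1/1.4) = 85 − 18.73 = 66.27 dB(A).
ultrasonic cleaner: 85 − 20·log₁₀(14.6/1.4) = 85 − 20.36 = 64.64 dB(A).
Σ 10^(L/10) = 5.881e+07 → L_total = 10·log₁₀(5.881e+07) = 77.69 dB(A).

78 dB(A)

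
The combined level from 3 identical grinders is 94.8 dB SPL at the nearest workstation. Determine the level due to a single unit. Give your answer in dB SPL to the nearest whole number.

90 dB SPL

3 equal contributions raise the level by 10·log₁₀ 3 = 4.771 dB, so each unit alone gives 94.8 − 4.771.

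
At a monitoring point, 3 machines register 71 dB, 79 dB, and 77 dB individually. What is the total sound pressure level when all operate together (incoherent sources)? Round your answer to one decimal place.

81.5 dB

For uncorrelated sources the intensities add, so convert each level to linear form, sum, and take 10·log₁₀ of the total.
Σ 10^(L/10) = 10^(71/10) + 10^(79/10) + 10^(77/10) = 1.421e+08.
L_total = 10·log₁₀(1.421e+08) = 81.53 dB.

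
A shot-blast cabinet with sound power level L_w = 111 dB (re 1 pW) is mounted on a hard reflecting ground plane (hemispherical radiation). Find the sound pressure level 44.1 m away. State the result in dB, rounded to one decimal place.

70.1 dB

Free-field hemispherical radiation: L_p = L_w − 10·log₁₀(2π·r²), r = 44.1 m.
2π·r² = 1.222e+04 m², 10·log₁₀ of that is 40.871 dB.
L_p = 111 − 40.871 = 70.13 dB.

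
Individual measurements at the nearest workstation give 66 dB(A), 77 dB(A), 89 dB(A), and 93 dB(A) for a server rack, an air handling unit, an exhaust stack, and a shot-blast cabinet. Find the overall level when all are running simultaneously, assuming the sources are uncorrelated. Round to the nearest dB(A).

95 dB(A)

Incoherent sources combine by intensity addition: L_total = 10·log₁₀(Σ 10^(L_i/10)).
Σ 10^(L/10) = 10^(66/10) + 10^(77/10) + 10^(89/10) + 10^(93/10) = 2.844e+09.
L_total = 10·log₁₀(2.844e+09) = 94.54 dB(A).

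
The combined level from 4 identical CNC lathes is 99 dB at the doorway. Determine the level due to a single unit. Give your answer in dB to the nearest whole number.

Dividing the total intensity by 4 lowers the level by 10·log₁₀ 4 = 6.021 dB: L₁ = 99 − 6.021.

93 dB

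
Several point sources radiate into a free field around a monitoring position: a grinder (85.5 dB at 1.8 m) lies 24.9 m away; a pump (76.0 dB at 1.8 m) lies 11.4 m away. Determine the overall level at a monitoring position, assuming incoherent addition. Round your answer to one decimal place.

Propagate each source to the receiver with L = L_ref − 20·log₁₀(r/r_ref), then add intensities.
grinder: 85.5 − 20·log₁₀(24.9/1.8) = 85.5 − 22.82 = 62.68 dB.
pump: 76.0 − 20·log₁₀(11.4/1.8) = 76.0 − 16.03 = 59.97 dB.
Σ 10^(L/10) = 2.847e+06 → L_total = 10·log₁₀(2.847e+06) = 64.54 dB.

64.5 dB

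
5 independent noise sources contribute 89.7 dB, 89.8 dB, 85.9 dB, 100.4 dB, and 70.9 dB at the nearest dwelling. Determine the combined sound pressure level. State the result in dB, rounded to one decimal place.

101.2 dB

Incoherent sources combine by intensity addition: L_total = 10·log₁₀(Σ 10^(L_i/10)).
Σ 10^(L/10) = 10^(89.7/10) + 10^(89.8/10) + 10^(85.9/10) + 10^(100.4/10) + 10^(70.9/10) = 1.325e+10.
L_total = 10·log₁₀(1.325e+10) = 101.22 dB.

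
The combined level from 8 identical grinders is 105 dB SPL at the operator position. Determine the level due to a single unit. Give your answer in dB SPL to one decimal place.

96.0 dB SPL

Dividing the total intensity by 8 lowers the level by 10·log₁₀ 8 = 9.031 dB: L₁ = 105 − 9.031.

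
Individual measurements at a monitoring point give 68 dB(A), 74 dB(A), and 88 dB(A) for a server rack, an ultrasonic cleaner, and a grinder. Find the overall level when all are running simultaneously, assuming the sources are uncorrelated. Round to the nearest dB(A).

88 dB(A)

For uncorrelated sources the intensities add, so convert each level to linear form, sum, and take 10·log₁₀ of the total.
Σ 10^(L/10) = 10^(68/10) + 10^(74/10) + 10^(88/10) = 6.624e+08.
L_total = 10·log₁₀(6.624e+08) = 88.21 dB(A).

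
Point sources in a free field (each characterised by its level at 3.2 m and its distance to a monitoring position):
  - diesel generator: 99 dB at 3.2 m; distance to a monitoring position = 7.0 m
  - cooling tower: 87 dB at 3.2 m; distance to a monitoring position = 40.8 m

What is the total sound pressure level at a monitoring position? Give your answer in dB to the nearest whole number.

First find each source's level at the receiver (point-source: −20·log₁₀(r/r_ref)), then combine on an intensity basis.
diesel generator: 99 − 20·log₁₀(7.0/3.2) = 99 − 6.80 = 92.20 dB.
cooling tower: 87 − 20·log₁₀(40.8/3.2) = 87 − 22.11 = 64.89 dB.
Σ 10^(L/10) = 1.663e+09 → L_total = 10·log₁₀(1.663e+09) = 92.21 dB.

92 dB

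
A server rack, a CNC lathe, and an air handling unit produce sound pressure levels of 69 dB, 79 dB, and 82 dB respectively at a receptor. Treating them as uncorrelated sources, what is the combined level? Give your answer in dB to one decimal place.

For uncorrelated sources the intensities add, so convert each level to linear form, sum, and take 10·log₁₀ of the total.
Σ 10^(L/10) = 10^(69/10) + 10^(79/10) + 10^(82/10) = 2.459e+08.
L_total = 10·log₁₀(2.459e+08) = 83.91 dB.

83.9 dB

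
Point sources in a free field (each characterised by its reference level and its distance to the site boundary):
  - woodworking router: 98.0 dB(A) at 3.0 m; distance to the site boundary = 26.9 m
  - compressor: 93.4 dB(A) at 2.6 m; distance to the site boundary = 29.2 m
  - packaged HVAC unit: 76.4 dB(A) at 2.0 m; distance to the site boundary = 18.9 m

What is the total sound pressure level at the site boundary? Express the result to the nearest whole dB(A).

First find each source's level at the receiver (point-source: −20·log₁₀(r/r_ref)), then combine on an intensity basis.
woodworking router: 98.0 − 20·log₁₀(26.9/3.0) = 98.0 − 19.05 = 78.95 dB(A).
compressor: 93.4 − 20·log₁₀(29.2/2.6) = 93.4 − 21.01 = 72.39 dB(A).
packaged HVAC unit: 76.4 − 20·log₁₀(18.9/2.0) = 76.4 − 19.51 = 56.89 dB(A).
Σ 10^(L/10) = 9.631e+07 → L_total = 10·log₁₀(9.631e+07) = 79.84 dB(A).

80 dB(A)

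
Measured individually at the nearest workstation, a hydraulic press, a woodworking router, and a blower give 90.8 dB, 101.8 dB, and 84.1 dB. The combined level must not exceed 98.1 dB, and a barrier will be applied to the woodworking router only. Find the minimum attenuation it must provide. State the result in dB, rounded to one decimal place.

4.8 dB

Fixed contribution from the other sources: Σ 10^(L/10) = 10^(90.8/10) + 10^(84.1/10) = 1.459e+09 (91.64 dB).
To meet 98.1 dB overall, the treated woodworking router may contribute at most 10^(98.1/10) − 1.459e+09 = 4.997e+09, i.e. 96.99 dB.
Required insertion loss = 101.8 − 96.99 = 4.81 dB.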